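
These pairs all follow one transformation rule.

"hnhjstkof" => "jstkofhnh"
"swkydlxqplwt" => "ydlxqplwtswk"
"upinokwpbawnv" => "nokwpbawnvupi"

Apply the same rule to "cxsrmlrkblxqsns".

rmlrkblxqsnscxs

Rule — move the first 3 characters to the end (rotate left by 3).
For "cxsrmlrkblxqsns" the result is "rmlrkblxqsnscxs".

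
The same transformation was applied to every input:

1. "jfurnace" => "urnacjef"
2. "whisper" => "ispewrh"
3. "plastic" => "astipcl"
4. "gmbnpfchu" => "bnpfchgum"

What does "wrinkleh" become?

The rule is to swap the first and last characters, then move the first 2 characters to the end (rotate left by 2).
"wrinkleh" → "hrinklew" → "inklewhr".

inklewhr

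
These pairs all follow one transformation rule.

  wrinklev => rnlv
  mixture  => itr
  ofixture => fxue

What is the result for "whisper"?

Looking at the pairs, the operation is to keep every other character starting from the second (positions 2nd, 4th, 6th, ...).
"whisper" → "hse".

hse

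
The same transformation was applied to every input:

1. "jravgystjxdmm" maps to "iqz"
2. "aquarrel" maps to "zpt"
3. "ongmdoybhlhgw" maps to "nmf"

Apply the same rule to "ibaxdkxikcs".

Looking at the pairs, the operation is to shift every letter 1 place backward in the alphabet (wrapping around), then keep only the first 3 characters.
Applying both steps to "ibaxdkxikcs": "hazwcjwhjbr", then "haz".

haz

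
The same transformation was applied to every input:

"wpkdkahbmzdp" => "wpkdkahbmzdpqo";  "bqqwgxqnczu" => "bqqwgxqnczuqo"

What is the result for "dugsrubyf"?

dugsrubyfqo

What's happening: append "qo".
For "dugsrubyf" the result is "dugsrubyfqo".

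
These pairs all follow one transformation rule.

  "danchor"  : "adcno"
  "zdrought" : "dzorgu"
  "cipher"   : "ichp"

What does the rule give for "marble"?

ambr

The pattern: swap each adjacent pair of characters (1↔2, 3↔4, ...), then delete the last 2 characters.
Applying both steps to "marble": "ambrel", then "ambr".
(Check on "zdrought": → "dzorguth" → "dzorgu" ✓)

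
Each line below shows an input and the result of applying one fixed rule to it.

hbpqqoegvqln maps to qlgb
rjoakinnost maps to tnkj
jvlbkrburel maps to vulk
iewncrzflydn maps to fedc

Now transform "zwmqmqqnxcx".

xwnm

The pattern: keep one character in every 3, starting at position 2 (positions 2nd, 5th, 8th, ...), then sort the characters into reverse alphabetical order.
"zwmqmqqnxcx" → "wmnx" → "xwnm".
(Check on "rjoakinnost": → "jknt" → "tnkj" ✓)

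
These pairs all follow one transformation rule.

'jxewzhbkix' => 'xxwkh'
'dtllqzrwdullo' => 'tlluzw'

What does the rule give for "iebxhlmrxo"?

eoxrl

The transformation: keep every other character starting from the second (positions 2nd, 4th, 6th, ...), then take characters alternately from the front and the back (1st, last, 2nd, 2nd-last, ...).
Applying both steps to "iebxhlmrxo": "exlro", then "eoxrl".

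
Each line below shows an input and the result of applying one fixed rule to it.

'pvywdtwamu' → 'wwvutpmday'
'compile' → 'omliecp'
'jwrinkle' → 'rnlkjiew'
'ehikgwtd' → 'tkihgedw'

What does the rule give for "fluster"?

What's happening: sort the characters into reverse alphabetical order, then move the first character to the end.
On "fluster": the first step gives "utsrlfe", and the second then gives "tsrlfeu".

tsrlfeu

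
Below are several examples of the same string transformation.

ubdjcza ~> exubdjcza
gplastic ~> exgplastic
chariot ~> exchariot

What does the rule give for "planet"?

Rule — prepend "ex".
For "planet" the result is "explanet".

explanet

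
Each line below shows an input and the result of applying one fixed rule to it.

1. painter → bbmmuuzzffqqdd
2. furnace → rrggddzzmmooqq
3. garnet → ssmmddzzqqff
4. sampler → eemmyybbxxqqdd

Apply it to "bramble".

The transformation: double every character, then shift every letter 12 places forward in the alphabet (wrapping around).
Applying both steps to "bramble": "bbrraammbbllee", then "nnddmmyynnxxqq".
(Check on "sampler": → "ssaammpplleerr" → "eemmyybbxxqqdd" ✓)

nnddmmyynnxxqq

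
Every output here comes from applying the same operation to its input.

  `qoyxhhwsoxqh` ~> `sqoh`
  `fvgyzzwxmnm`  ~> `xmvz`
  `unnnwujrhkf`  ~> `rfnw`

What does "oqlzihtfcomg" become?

Looking at the pairs, the operation is to keep one character in every 3, starting at position 2 (positions 2nd, 5th, 8th, ...), then move the last 2 characters to the front (rotate right by 2).
Starting from "oqlzihtfcomg": after the first operation, "qifm"; after the second, "fmqi".

fmqi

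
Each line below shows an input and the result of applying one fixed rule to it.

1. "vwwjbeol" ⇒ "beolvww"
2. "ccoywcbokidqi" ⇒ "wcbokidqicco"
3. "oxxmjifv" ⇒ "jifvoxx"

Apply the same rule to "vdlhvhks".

The pattern: move the first 3 characters to the end (rotate left by 3), then delete the first character.
Applying both steps to "vdlhvhks": "hvhksvdl", then "vhksvdl".

vhksvdl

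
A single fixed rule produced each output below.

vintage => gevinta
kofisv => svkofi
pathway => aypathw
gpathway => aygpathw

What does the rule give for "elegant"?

ntelega

Rule — move the last 2 characters to the front (rotate right by 2).
Applying that to "elegant" gives "ntelega".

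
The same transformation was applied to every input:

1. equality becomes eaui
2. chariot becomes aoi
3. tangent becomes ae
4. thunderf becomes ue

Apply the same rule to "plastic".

In each case the input is transformed by: swap each adjacent pair of characters (1↔2, 3↔4, ...), then keep only the vowels.
For "plastic" the result is "ai".

ai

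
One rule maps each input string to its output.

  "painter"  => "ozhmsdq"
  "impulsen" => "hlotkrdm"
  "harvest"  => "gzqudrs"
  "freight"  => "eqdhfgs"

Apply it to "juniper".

itmhodq

The pattern: shift every letter 1 place backward in the alphabet (wrapping around).
On "juniper" that produces "itmhodq".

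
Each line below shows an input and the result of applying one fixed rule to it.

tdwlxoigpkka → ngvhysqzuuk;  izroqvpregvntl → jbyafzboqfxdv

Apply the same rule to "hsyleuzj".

civoejt

The pattern: delete the first character, then shift every letter 10 places forward in the alphabet (wrapping around).
On "hsyleuzj": the first step gives "syleuzj", and the second then gives "civoejt".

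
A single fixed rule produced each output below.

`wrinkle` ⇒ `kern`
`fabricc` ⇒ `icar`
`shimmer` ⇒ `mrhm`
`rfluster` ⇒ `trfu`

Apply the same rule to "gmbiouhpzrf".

zfmiup

In each case the input is transformed by: move the last 3 characters to the front (rotate right by 3), then keep every other character starting from the first (positions 1st, 3rd, 5th, ...).
Starting from "gmbiouhpzrf": after the first operation, "zrfgmbiouhp"; after the second, "zfmiup".
(Check on "wrinkle": → "klewrin" → "kern" ✓)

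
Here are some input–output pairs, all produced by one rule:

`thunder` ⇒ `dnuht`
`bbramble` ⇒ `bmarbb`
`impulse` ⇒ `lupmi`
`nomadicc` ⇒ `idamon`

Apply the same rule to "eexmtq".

mxee

What's happening: delete the last 2 characters, then reverse the string.
"eexmtq" → "eexm" → "mxee".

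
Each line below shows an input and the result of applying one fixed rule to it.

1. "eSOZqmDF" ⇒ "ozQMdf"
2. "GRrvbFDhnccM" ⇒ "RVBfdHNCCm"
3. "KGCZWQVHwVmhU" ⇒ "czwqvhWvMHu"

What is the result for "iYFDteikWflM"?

fdTEIKwFLm

Each output is the input with this applied: flip the case of every letter, then delete the first 2 characters.
Working it through for "iYFDteikWflM": intermediate "IyfdTEIKwFLm", final "fdTEIKwFLm".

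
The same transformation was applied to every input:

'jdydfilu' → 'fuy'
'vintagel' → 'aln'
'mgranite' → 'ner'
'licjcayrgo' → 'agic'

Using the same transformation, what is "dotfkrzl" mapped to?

The transformation: swap the front and back halves of the string, then keep one character in every 3, starting at position 1 (positions 1st, 4th, 7th, ...).
Applying both steps to "dotfkrzl": "krzldotf", then "klt".

klt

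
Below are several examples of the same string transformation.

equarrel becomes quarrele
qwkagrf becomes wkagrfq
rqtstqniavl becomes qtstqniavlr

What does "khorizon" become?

horizonk

Each output is the input with this applied: move the first character to the end.
Doing the same to "khorizon": "horizonk".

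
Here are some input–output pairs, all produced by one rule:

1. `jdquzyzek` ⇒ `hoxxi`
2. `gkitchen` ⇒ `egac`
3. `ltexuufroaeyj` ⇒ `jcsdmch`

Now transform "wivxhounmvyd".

The pattern: keep every other character starting from the first (positions 1st, 3rd, 5th, ...), then shift every letter 2 places backward in the alphabet (wrapping around).
For "wivxhounmvyd", step one produces "wvhumy"; step two turns that into "utfskw".

utfskw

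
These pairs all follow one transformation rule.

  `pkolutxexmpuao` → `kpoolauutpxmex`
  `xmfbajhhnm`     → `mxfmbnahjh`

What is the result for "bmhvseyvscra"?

Rule — move the first character to the end, then take characters alternately from the front and the back (1st, last, 2nd, 2nd-last, ...).
For "bmhvseyvscra" the result is "mbhavrscesyv".

mbhavrscesyv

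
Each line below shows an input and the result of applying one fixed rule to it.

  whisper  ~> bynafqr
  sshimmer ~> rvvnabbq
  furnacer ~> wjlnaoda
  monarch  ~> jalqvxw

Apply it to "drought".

dpqcmax

The pattern: shift every letter 9 places forward in the alphabet (wrapping around), then move the first 3 characters to the end (rotate left by 3).
Starting from "drought": after the first operation, "maxdpqc"; after the second, "dpqcmax".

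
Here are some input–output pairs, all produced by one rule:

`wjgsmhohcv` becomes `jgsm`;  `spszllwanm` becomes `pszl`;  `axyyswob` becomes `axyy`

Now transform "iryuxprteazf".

In each case the input is transformed by: swap the front and back halves of the string, then keep only the last 4 characters.
So "iryuxprteazf" becomes "yuxp".
(Check on "wjgsmhohcv": → "hohcvwjgsm" → "jgsm" ✓)

yuxp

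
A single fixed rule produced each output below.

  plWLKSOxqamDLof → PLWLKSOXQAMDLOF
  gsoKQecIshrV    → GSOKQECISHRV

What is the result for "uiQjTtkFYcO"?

Rule — convert every letter to uppercase.
Applying that to "uiQjTtkFYcO" gives "UIQJTTKFYCO".

UIQJTTKFYCO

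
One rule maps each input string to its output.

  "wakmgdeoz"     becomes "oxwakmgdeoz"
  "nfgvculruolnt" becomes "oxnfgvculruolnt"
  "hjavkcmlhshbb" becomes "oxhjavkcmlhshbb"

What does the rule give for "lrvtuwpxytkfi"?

The rule is to prepend "ox".
On "lrvtuwpxytkfi" that produces "oxlrvtuwpxytkfi".

oxlrvtuwpxytkfi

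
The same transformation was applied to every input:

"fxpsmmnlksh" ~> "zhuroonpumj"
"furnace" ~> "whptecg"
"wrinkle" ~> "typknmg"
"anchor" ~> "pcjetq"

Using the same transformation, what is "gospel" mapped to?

Rule — swap each adjacent pair of characters (1↔2, 3↔4, ...), then shift every letter 2 places forward in the alphabet (wrapping around).
"gospel" → "qirung".

qirung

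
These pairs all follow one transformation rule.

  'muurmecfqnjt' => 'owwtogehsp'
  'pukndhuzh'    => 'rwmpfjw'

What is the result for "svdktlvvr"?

What's happening: shift every letter 2 places forward in the alphabet (wrapping around), then delete the last 2 characters.
"svdktlvvr" → "uxfmvnxxt" → "uxfmvnx".

uxfmvnx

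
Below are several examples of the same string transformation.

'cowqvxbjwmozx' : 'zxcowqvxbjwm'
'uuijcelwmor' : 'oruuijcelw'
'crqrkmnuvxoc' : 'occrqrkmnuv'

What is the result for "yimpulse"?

seyimpu

What's happening: move the last 3 characters to the front (rotate right by 3), then delete the first character.
Working it through for "yimpulse": intermediate "lseyimpu", final "seyimpu".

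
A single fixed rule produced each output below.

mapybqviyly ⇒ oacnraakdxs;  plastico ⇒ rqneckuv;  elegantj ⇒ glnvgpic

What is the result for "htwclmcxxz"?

What's happening: shift every letter 2 places forward in the alphabet (wrapping around), then take characters alternately from the front and the back (1st, last, 2nd, 2nd-last, ...).
On "htwclmcxxz": the first step gives "jvyenoezzb", and the second then gives "jbvzyzeeno".

jbvzyzeeno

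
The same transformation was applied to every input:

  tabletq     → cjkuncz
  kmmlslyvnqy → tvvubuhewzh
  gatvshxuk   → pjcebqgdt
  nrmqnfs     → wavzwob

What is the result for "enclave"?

nwlujen

The rule is to shift every letter 9 places forward in the alphabet (wrapping around).
"enclave" → "nwlujen".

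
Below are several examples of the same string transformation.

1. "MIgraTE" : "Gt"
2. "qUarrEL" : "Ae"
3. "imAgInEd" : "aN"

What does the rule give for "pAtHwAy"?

Each output is the input with this applied: keep one character in every 3, starting at position 3 (positions 3rd, 6th, 9th, ...), then flip the case of every letter.
Working it through for "pAtHwAy": intermediate "tA", final "Ta".

Ta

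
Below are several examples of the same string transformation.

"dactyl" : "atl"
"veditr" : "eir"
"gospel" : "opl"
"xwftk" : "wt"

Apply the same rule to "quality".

ult

The transformation: keep every other character starting from the second (positions 2nd, 4th, 6th, ...).
Doing the same to "quality": "ult".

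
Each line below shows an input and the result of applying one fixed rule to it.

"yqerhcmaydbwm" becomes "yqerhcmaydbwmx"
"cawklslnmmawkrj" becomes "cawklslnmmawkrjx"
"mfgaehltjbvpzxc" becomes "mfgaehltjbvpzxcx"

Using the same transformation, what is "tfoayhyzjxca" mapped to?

Rule — append "x".
Doing the same to "tfoayhyzjxca": "tfoayhyzjxcax".

tfoayhyzjxcax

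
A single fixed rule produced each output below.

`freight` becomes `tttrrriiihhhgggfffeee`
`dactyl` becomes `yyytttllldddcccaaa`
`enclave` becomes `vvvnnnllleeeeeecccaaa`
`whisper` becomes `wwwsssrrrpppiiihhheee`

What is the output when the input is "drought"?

uuutttrrrooohhhgggddd

Looking at the pairs, the operation is to sort the characters into reverse alphabetical order, then repeat every character 3 times.
Applying that to "drought" gives "uuutttrrrooohhhgggddd".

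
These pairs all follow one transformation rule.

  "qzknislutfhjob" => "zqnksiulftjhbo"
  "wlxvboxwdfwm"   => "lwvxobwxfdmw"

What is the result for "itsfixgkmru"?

tifsxikgrmu

What's happening: swap each adjacent pair of characters (1↔2, 3↔4, ...).
So "itsfixgkmru" becomes "tifsxikgrmu".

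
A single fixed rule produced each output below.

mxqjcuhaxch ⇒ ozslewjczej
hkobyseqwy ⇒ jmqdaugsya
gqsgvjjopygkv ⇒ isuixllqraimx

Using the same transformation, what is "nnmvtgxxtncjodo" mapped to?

What's happening: shift every letter 2 places forward in the alphabet (wrapping around).
So "nnmvtgxxtncjodo" becomes "ppoxvizzvpelqfq".

ppoxvizzvpelqfq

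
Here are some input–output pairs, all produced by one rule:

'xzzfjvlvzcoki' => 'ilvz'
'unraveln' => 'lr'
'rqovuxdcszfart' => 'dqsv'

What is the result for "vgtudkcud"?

Each output is the input with this applied: sort the characters into alphabetical order, then keep one character in every 3, starting at position 3 (positions 3rd, 6th, 9th, ...).
"vgtudkcud" → "dtv".

dtv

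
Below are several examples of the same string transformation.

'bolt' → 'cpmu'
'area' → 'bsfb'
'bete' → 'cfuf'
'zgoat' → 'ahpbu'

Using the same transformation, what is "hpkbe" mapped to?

iqlcf

The pattern: shift every letter 1 place forward in the alphabet (wrapping around).
So "hpkbe" becomes "iqlcf".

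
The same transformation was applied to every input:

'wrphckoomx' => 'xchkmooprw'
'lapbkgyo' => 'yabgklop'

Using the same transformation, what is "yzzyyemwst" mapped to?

zemstwyyyz

Rule — sort the characters into alphabetical order, then move the last character to the front.
On "yzzyyemwst": the first step gives "emstwyyyzz", and the second then gives "zemstwyyyz".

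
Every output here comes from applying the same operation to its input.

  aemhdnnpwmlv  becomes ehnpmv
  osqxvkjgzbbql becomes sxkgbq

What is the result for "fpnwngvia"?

Each output is the input with this applied: keep every other character starting from the second (positions 2nd, 4th, 6th, ...).
For "fpnwngvia" the result is "pwgi".

pwgi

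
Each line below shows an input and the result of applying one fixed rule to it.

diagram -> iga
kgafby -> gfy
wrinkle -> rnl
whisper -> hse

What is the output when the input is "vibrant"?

Looking at the pairs, the operation is to keep every other character starting from the second (positions 2nd, 4th, 6th, ...).
On "vibrant" that produces "irn".

irn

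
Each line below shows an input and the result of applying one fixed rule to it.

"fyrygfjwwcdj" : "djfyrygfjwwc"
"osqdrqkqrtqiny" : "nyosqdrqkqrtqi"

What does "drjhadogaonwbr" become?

brdrjhadogaonw

The rule is to move the last 2 characters to the front (rotate right by 2).
For "drjhadogaonwbr" the result is "brdrjhadogaonw".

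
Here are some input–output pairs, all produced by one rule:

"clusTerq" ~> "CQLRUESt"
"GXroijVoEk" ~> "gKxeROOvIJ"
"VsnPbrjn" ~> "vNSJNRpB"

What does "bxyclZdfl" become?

Rule — take characters alternately from the front and the back (1st, last, 2nd, 2nd-last, ...), then flip the case of every letter.
Applying both steps to "bxyclZdfl": "blxfydcZl", then "BLXFYDCzL".

BLXFYDCzL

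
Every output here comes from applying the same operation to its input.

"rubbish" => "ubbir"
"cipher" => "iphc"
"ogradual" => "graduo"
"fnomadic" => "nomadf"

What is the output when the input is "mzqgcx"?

zqgm

Each output is the input with this applied: delete the last 2 characters, then move the first character to the end.
For "mzqgcx", step one produces "mzqg"; step two turns that into "zqgm".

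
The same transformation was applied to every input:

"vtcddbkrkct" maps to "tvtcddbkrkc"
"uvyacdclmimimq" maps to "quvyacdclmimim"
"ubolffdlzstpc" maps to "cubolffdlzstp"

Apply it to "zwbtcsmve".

Rule — move the last character to the front.
So "zwbtcsmve" becomes "ezwbtcsmv".

ezwbtcsmv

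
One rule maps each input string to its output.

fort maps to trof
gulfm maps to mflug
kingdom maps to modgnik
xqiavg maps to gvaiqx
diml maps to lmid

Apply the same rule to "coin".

Rule — reverse the string.
On "coin" that produces "nioc".

nioc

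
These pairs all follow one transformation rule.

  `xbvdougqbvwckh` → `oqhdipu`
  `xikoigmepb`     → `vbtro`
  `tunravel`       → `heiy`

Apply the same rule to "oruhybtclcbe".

euoppr

The pattern: keep every other character starting from the second (positions 2nd, 4th, 6th, ...), then shift every letter 13 places forward in the alphabet (wrapping around) — i.e. ROT13.
"oruhybtclcbe" → "euoppr".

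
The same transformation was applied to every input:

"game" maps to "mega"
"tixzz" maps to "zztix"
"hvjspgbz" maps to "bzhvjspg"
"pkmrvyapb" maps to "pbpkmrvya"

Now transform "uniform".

Looking at the pairs, the operation is to move the last 2 characters to the front (rotate right by 2).
"uniform" → "rmunifo".

rmunifo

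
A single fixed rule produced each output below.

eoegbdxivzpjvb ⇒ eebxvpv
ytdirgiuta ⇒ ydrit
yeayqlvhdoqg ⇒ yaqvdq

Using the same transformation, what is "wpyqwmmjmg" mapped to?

wywmm

The transformation: keep every other character starting from the first (positions 1st, 3rd, 5th, ...).
So "wpyqwmmjmg" becomes "wywmm".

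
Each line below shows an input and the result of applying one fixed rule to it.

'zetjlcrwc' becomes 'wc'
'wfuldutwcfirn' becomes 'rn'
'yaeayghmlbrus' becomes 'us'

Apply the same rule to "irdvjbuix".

ix

The transformation: keep only the last 2 characters.
On "irdvjbuix" that produces "ix".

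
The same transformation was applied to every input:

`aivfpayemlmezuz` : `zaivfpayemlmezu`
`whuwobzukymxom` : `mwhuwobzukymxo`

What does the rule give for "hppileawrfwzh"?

Rule — move the last character to the front.
So "hppileawrfwzh" becomes "hhppileawrfwz".

hhppileawrfwz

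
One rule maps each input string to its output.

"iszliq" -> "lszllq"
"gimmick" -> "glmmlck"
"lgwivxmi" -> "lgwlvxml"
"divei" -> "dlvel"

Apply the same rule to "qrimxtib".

qrlmxtlb

The pattern: replace every "i" with "l".
So "qrimxtib" becomes "qrlmxtlb".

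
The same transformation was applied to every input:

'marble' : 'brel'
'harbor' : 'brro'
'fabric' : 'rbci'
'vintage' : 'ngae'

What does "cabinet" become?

bent

Each output is the input with this applied: swap each adjacent pair of characters (1↔2, 3↔4, ...), then keep only the last 4 characters.
"cabinet" → "bent".
(Check on "vintage": → "ivtngae" → "ngae" ✓)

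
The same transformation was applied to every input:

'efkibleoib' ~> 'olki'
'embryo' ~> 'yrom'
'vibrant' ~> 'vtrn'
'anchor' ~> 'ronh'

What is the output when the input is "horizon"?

zroo

Looking at the pairs, the operation is to sort the characters into reverse alphabetical order, then keep only the first 4 characters.
Working it through for "horizon": intermediate "zroonih", final "zroo".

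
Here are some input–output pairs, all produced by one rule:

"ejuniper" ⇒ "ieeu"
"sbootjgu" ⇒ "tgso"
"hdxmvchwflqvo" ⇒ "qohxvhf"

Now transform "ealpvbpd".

Rule — keep every other character starting from the first (positions 1st, 3rd, 5th, ...), then move the last 2 characters to the front (rotate right by 2).
On "ealpvbpd" that produces "vpel".

vpel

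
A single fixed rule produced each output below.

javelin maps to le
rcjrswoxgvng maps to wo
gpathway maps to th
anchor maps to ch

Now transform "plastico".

st

Rule — take characters alternately from the front and the back (1st, last, 2nd, 2nd-last, ...), then keep only the last 2 characters.
Applying that to "plastico" gives "st".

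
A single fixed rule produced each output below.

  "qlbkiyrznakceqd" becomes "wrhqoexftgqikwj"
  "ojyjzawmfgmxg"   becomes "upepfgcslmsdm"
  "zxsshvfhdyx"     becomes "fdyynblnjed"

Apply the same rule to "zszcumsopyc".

Each output is the input with this applied: shift every letter 6 places forward in the alphabet (wrapping around).
Doing the same to "zszcumsopyc": "fyfiasyuvei".

fyfiasyuvei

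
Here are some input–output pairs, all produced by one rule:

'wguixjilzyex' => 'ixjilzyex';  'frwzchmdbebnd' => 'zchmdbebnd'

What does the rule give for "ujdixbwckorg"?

ixbwckorg

Rule — delete the first 3 characters.
"ujdixbwckorg" → "ixbwckorg".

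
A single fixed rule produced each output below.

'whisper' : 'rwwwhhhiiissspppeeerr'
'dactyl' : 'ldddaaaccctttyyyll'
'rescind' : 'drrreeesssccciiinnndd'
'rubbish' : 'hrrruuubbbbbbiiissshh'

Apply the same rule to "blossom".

mbbblllooossssssooomm

The rule is to repeat every character 3 times, then move the last character to the front.
Starting from "blossom": after the first operation, "bbblllooossssssooommm"; after the second, "mbbblllooossssssooomm".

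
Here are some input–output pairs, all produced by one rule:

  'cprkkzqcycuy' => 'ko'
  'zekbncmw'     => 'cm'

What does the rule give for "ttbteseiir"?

In each case the input is transformed by: shift every letter 10 places backward in the alphabet (wrapping around), then keep only the last 2 characters.
"ttbteseiir" → "yh".
(Check on "cprkkzqcycuy": → "sfhaapgsosko" → "ko" ✓)

yh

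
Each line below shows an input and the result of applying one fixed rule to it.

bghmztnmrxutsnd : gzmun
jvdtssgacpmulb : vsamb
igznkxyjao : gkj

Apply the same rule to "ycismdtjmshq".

The rule is to keep one character in every 3, starting at position 2 (positions 2nd, 5th, 8th, ...).
So "ycismdtjmshq" becomes "cmjh".

cmjh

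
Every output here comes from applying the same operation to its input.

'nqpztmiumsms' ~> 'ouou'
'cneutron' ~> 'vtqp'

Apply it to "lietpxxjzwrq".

The pattern: shift every letter 2 places forward in the alphabet (wrapping around), then keep only the last 4 characters.
Starting from "lietpxxjzwrq": after the first operation, "nkgvrzzlbyts"; after the second, "byts".

byts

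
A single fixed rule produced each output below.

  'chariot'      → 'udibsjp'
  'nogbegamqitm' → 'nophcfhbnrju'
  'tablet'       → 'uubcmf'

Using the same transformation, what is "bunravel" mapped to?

mcvosbwf

The rule is to move the last character to the front, then shift every letter 1 place forward in the alphabet (wrapping around).
Starting from "bunravel": after the first operation, "lbunrave"; after the second, "mcvosbwf".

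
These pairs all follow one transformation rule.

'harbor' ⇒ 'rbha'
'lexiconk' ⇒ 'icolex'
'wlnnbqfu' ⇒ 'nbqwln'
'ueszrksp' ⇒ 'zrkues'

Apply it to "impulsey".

ulsimp

The rule is to delete the last 2 characters, then swap the front and back halves of the string.
"impulsey" → "impuls" → "ulsimp".
(Check on "wlnnbqfu": → "wlnnbq" → "nbqwln" ✓)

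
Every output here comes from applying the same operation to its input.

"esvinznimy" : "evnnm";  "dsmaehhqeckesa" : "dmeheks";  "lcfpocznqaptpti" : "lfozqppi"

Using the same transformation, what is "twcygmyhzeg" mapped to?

tcgyzg

Each output is the input with this applied: keep every other character starting from the first (positions 1st, 3rd, 5th, ...).
Applying that to "twcygmyhzeg" gives "tcgyzg".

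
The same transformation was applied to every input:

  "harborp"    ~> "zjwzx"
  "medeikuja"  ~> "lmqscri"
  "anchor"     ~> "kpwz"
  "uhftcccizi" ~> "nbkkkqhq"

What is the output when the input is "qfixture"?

qfbczm

Looking at the pairs, the operation is to shift every letter 8 places forward in the alphabet (wrapping around), then delete the first 2 characters.
"qfixture" → "ynqfbczm" → "qfbczm".
(Check on "harborp": → "pizjwzx" → "zjwzx" ✓)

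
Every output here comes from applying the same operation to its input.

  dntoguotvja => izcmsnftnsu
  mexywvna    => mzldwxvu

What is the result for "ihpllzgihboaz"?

zyhgokkyfhgan

The transformation: move the last 2 characters to the front (rotate right by 2), then shift every letter 1 place backward in the alphabet (wrapping around).
Doing the same to "ihpllzgihboaz": "zyhgokkyfhgan".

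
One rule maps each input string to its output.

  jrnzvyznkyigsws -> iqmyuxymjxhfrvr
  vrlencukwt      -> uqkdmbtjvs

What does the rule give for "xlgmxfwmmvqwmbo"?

wkflwevllupvlan

What's happening: shift every letter 1 place backward in the alphabet (wrapping around).
"xlgmxfwmmvqwmbo" → "wkflwevllupvlan".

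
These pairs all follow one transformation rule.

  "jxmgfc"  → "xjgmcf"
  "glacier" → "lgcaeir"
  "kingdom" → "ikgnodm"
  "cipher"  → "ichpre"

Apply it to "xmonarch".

Looking at the pairs, the operation is to swap each adjacent pair of characters (1↔2, 3↔4, ...).
For "xmonarch" the result is "mxnorahc".

mxnorahc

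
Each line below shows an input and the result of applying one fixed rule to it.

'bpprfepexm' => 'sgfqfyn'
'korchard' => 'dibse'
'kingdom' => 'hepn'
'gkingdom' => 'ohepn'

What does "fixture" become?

The pattern: shift every letter 1 place forward in the alphabet (wrapping around), then delete the first 3 characters.
Starting from "fixture": after the first operation, "gjyuvsf"; after the second, "uvsf".

uvsf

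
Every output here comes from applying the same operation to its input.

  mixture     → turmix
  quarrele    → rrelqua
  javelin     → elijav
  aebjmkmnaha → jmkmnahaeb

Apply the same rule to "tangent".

Rule — delete the last character, then move the first 3 characters to the end (rotate left by 3).
Applying both steps to "tangent": "tangen", then "gentan".

gentan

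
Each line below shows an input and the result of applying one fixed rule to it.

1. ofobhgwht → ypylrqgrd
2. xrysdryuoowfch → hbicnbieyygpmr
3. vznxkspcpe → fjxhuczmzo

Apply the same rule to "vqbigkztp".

The rule is to shift every letter 10 places forward in the alphabet (wrapping around).
Applying that to "vqbigkztp" gives "falsqujdz".

falsqujdz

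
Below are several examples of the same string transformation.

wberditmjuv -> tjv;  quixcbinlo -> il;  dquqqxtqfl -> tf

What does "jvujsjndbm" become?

nb

What's happening: keep every other character starting from the first (positions 1st, 3rd, 5th, ...), then delete the first 3 characters.
"jvujsjndbm" → "jusnb" → "nb".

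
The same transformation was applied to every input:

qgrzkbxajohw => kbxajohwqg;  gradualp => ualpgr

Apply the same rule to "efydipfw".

ipfwef

What's happening: move the first 2 characters to the end (rotate left by 2), then delete the first 2 characters.
"efydipfw" → "ipfwef".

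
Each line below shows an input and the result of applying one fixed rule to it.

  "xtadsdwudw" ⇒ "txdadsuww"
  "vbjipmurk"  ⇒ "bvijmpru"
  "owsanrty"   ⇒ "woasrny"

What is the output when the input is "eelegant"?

eeelagt

The transformation: swap each adjacent pair of characters (1↔2, 3↔4, ...), then delete the last character.
"eelegant" → "eeelagtn" → "eeelagt".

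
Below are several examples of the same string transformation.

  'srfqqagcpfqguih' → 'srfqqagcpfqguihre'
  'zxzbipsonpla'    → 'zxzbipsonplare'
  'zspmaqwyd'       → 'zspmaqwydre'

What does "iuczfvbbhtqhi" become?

The transformation: append "re".
Doing the same to "iuczfvbbhtqhi": "iuczfvbbhtqhire".

iuczfvbbhtqhire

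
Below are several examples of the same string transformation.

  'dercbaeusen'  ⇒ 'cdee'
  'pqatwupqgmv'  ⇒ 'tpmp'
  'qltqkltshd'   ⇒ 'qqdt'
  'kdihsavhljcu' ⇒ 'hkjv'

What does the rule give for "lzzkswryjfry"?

The pattern: keep one character in every 3, starting at position 1 (positions 1st, 4th, 7th, ...), then swap each adjacent pair of characters (1↔2, 3↔4, ...).
Applying that to "lzzkswryjfry" gives "klfr".
(Check on "pqatwupqgmv": → "ptpm" → "tpmp" ✓)

klfr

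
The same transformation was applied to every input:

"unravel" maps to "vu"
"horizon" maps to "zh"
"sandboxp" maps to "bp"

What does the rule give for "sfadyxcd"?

Rule — move the first 2 characters to the end (rotate left by 2), then keep one character in every 3, starting at position 3 (positions 3rd, 6th, 9th, ...).
Applying both steps to "sfadyxcd": "adyxcdsf", then "yd".
(Check on "unravel": → "ravelun" → "vu" ✓)

yd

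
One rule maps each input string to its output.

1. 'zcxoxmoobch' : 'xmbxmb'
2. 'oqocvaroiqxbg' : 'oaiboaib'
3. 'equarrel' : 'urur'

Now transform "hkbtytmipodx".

The pattern: keep one character in every 3, starting at position 3 (positions 3rd, 6th, 9th, ...), then write the whole string twice.
Working it through for "hkbtytmipodx": intermediate "btpx", final "btpxbtpx".

btpxbtpx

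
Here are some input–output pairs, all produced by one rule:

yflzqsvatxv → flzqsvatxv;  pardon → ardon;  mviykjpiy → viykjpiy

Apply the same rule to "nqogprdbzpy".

The transformation: delete the first character.
For "nqogprdbzpy" the result is "qogprdbzpy".

qogprdbzpy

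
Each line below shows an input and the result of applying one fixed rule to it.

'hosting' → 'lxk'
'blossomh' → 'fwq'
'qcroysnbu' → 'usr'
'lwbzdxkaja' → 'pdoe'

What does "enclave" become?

ipi

In each case the input is transformed by: keep one character in every 3, starting at position 1 (positions 1st, 4th, 7th, ...), then shift every letter 4 places forward in the alphabet (wrapping around).
On "enclave" that produces "ipi".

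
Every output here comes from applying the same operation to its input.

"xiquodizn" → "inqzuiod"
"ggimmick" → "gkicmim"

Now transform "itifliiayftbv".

Rule — delete the first character, then take characters alternately from the front and the back (1st, last, 2nd, 2nd-last, ...).
Working it through for "itifliiayftbv": intermediate "tifliiayftbv", final "tvibftlfiyia".

tvibftlfiyia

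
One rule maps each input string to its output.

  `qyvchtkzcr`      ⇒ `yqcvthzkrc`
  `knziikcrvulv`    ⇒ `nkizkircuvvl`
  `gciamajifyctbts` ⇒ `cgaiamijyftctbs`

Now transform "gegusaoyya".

egugasyoay

The pattern: swap each adjacent pair of characters (1↔2, 3↔4, ...).
Applying that to "gegusaoyya" gives "egugasyoay".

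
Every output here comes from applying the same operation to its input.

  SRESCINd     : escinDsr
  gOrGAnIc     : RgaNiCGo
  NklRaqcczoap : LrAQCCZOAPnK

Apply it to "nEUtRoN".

uTrOnNe

Each output is the input with this applied: flip the case of every letter, then move the first 2 characters to the end (rotate left by 2).
"nEUtRoN" → "NeuTrOn" → "uTrOnNe".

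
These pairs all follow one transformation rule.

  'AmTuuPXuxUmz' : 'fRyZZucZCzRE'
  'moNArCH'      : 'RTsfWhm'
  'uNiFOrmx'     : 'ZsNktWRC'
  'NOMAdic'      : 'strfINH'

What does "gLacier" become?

The rule is to flip the case of every letter, then shift every letter 5 places forward in the alphabet (wrapping around).
"gLacier" → "LqFHNJW".

LqFHNJW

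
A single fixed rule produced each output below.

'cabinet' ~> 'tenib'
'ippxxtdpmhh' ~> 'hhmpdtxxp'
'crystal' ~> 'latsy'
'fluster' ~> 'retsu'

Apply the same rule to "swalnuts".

stunla

The pattern: reverse the string, then delete the last 2 characters.
Applying that to "swalnuts" gives "stunla".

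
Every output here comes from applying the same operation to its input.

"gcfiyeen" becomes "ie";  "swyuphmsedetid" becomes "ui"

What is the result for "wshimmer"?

ie

The pattern: keep one character in every 3, starting at position 1 (positions 1st, 4th, 7th, ...), then keep only the vowels.
Working it through for "wshimmer": intermediate "wie", final "ie".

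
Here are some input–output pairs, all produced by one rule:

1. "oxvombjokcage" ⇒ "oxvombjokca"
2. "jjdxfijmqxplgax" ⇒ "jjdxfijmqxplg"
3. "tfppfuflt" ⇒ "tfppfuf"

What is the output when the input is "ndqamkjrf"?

The transformation: delete the last 2 characters.
For "ndqamkjrf" the result is "ndqamkj".

ndqamkj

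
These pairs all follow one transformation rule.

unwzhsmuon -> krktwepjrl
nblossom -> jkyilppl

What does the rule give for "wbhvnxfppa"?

The transformation: shift every letter 3 places backward in the alphabet (wrapping around), then move the last character to the front.
On "wbhvnxfppa": the first step gives "tyeskucmmx", and the second then gives "xtyeskucmm".

xtyeskucmm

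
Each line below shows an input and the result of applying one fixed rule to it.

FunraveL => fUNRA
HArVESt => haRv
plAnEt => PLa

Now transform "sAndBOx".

SaND

Rule — delete the last 3 characters, then flip the case of every letter.
On "sAndBOx": the first step gives "sAnd", and the second then gives "SaND".
(Check on "plAnEt": → "plA" → "PLa" ✓)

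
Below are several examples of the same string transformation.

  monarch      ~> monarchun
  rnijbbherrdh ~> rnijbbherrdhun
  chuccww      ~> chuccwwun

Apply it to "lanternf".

lanternfun

The rule is to append "un".
For "lanternf" the result is "lanternfun".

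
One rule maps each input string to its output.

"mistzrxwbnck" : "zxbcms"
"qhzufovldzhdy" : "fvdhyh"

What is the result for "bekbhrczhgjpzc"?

hchjzbk

In each case the input is transformed by: move the first 3 characters to the end (rotate left by 3), then keep every other character starting from the second (positions 2nd, 4th, 6th, ...).
Applying both steps to "bekbhrczhgjpzc": "bhrczhgjpzcbek", then "hchjzbk".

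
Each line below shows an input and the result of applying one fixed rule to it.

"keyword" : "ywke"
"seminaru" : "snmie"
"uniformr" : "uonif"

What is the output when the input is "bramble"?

The transformation: delete the last 3 characters, then sort the characters into reverse alphabetical order.
Working it through for "bramble": intermediate "bram", final "rmba".

rmba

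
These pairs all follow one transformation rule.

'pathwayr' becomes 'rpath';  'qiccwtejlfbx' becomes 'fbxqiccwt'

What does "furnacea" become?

Each output is the input with this applied: swap the front and back halves of the string, then delete the first 3 characters.
Applying that to "furnacea" gives "afurn".

afurn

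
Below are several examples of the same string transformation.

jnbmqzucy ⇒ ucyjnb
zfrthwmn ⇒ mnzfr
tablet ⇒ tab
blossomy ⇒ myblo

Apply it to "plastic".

What's happening: move the first 3 characters to the end (rotate left by 3), then delete the first 3 characters.
Doing the same to "plastic": "cpla".

cpla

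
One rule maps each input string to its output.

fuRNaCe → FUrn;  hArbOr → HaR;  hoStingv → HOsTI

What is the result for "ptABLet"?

PTab

The pattern: delete the last 3 characters, then flip the case of every letter.
Starting from "ptABLet": after the first operation, "ptAB"; after the second, "PTab".
(Check on "hoStingv": → "hoSti" → "HOsTI" ✓)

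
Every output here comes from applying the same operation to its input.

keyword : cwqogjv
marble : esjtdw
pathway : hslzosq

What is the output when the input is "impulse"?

The rule is to shift every letter 8 places backward in the alphabet (wrapping around).
So "impulse" becomes "aehmdkw".

aehmdkw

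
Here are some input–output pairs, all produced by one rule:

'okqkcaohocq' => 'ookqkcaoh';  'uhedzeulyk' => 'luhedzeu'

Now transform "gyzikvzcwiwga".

wgyzikvzcwi

The transformation: delete the last 2 characters, then move the last character to the front.
Applying both steps to "gyzikvzcwiwga": "gyzikvzcwiw", then "wgyzikvzcwi".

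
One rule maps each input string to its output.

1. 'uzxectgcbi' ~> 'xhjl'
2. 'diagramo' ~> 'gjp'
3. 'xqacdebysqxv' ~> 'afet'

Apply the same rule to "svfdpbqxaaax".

vgtd

Looking at the pairs, the operation is to shift every letter 3 places forward in the alphabet (wrapping around), then keep one character in every 3, starting at position 1 (positions 1st, 4th, 7th, ...).
On "svfdpbqxaaax": the first step gives "vyigsetaddda", and the second then gives "vgtd".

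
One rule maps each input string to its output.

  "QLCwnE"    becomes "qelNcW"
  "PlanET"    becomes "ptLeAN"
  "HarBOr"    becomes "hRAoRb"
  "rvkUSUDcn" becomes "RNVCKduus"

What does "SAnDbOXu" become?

In each case the input is transformed by: flip the case of every letter, then take characters alternately from the front and the back (1st, last, 2nd, 2nd-last, ...).
"SAnDbOXu" → "saNdBoxU" → "sUaxNodB".

sUaxNodB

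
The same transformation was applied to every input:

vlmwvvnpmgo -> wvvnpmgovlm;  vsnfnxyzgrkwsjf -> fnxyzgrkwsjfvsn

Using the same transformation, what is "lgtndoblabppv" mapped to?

ndoblabppvlgt

In each case the input is transformed by: move the first 3 characters to the end (rotate left by 3).
"lgtndoblabppv" → "ndoblabppvlgt".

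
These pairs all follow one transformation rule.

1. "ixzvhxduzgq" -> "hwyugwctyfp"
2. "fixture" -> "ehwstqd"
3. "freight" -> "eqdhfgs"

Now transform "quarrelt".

The transformation: shift every letter 1 place backward in the alphabet (wrapping around).
For "quarrelt" the result is "ptzqqdks".

ptzqqdks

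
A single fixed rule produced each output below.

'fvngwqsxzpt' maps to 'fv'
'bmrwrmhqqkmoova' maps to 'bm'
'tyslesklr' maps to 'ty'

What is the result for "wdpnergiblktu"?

wd

In each case the input is transformed by: keep only the first 2 characters.
"wdpnergiblktu" → "wd".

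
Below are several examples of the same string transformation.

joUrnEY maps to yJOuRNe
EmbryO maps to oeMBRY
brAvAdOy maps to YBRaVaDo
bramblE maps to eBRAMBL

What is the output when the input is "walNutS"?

Rule — flip the case of every letter, then move the last character to the front.
On "walNutS": the first step gives "WALnUTs", and the second then gives "sWALnUT".

sWALnUT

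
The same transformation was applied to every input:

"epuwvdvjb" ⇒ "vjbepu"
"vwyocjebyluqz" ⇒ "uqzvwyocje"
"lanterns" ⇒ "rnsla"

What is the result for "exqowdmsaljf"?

ljfexqowd

Rule — move the last 3 characters to the front (rotate right by 3), then delete the last 3 characters.
Applying both steps to "exqowdmsaljf": "ljfexqowdmsa", then "ljfexqowd".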